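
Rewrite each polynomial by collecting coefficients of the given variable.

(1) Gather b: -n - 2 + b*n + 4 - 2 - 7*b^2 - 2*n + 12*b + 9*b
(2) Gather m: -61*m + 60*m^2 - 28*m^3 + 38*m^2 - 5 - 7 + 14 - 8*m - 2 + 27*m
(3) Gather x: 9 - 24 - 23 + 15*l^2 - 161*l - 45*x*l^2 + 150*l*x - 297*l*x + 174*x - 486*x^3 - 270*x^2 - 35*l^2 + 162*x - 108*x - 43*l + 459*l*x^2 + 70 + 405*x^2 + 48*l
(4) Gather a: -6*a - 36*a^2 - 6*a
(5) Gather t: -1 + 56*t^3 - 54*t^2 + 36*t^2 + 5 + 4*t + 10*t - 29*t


(1) = -7*b^2 + b*(n + 21) - 3*n
(2) = -28*m^3 + 98*m^2 - 42*m
(3) = -20*l^2 - 156*l - 486*x^3 + x^2*(459*l + 135) + x*(-45*l^2 - 147*l + 228) + 32
(4) = -36*a^2 - 12*a
(5) = 56*t^3 - 18*t^2 - 15*t + 4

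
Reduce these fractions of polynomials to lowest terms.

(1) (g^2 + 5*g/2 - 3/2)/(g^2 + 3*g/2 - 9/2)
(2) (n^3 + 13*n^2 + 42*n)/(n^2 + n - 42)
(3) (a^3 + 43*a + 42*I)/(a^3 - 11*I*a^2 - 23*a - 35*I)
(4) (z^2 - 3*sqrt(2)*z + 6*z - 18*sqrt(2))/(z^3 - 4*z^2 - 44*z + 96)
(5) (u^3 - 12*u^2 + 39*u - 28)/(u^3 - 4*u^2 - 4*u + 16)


(1) = (2*g - 1)/(2*g - 3)
(2) = (n^2 + 6*n)/(n - 6)
(3) = (a + 6*I)/(a - 5*I)
(4) = (z - 3*sqrt(2))/(z^2 - 10*z + 16)
(5) = (u^2 - 8*u + 7)/(u^2 - 4)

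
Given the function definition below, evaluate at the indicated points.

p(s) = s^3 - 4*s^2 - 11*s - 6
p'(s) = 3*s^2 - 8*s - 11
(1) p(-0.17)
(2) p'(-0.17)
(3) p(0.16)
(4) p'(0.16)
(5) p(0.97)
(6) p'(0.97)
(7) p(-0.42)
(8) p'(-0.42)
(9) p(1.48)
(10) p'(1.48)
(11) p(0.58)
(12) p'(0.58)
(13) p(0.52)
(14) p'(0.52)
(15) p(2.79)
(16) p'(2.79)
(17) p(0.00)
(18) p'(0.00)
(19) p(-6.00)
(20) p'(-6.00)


(1) = -4.25
(2) = -9.55
(3) = -7.86
(4) = -12.20
(5) = -19.52
(6) = -15.94
(7) = -2.16
(8) = -7.11
(9) = -27.80
(10) = -16.27
(11) = -13.53
(12) = -14.63
(13) = -12.66
(14) = -14.35
(15) = -46.11
(16) = -9.97
(17) = -6.00
(18) = -11.00
(19) = -300.00
(20) = 145.00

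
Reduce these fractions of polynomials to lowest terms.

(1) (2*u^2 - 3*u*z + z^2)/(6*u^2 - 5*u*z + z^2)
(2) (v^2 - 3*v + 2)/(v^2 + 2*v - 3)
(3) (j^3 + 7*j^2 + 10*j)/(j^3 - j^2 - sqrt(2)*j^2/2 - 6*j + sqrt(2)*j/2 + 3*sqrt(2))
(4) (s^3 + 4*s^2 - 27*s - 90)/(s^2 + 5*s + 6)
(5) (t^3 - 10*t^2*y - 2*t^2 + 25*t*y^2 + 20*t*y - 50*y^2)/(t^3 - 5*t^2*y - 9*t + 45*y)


(1) = (-u + z)/(-3*u + z)
(2) = (v - 2)/(v + 3)
(3) = (2*j^2 + 10*j)/(2*j^2 + j*(-6 - sqrt(2)) + 3*sqrt(2))
(4) = (s^2 + s - 30)/(s + 2)
(5) = (t^2 - 5*t*y - 2*t + 10*y)/(t^2 - 9)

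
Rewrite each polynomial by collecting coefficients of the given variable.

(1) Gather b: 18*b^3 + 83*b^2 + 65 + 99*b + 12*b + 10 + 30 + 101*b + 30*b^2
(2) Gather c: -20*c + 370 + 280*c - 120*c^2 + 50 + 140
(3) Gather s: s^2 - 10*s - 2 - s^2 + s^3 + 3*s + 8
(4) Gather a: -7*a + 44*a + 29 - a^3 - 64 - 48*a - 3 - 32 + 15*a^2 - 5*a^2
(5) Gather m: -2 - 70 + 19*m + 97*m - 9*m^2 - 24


(1) = 18*b^3 + 113*b^2 + 212*b + 105
(2) = -120*c^2 + 260*c + 560
(3) = s^3 - 7*s + 6
(4) = -a^3 + 10*a^2 - 11*a - 70
(5) = -9*m^2 + 116*m - 96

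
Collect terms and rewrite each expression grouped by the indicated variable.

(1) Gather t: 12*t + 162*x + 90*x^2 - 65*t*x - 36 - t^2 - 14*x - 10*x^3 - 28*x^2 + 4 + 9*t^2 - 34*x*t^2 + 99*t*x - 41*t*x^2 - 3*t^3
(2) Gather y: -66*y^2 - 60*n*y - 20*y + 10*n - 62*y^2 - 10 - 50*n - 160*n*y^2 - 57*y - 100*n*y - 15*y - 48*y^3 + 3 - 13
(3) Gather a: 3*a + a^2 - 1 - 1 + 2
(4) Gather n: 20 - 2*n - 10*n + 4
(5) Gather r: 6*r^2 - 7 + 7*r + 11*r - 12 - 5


(1) = -3*t^3 + t^2*(8 - 34*x) + t*(-41*x^2 + 34*x + 12) - 10*x^3 + 62*x^2 + 148*x - 32
(2) = -40*n - 48*y^3 + y^2*(-160*n - 128) + y*(-160*n - 92) - 20
(3) = a^2 + 3*a
(4) = 24 - 12*n
(5) = 6*r^2 + 18*r - 24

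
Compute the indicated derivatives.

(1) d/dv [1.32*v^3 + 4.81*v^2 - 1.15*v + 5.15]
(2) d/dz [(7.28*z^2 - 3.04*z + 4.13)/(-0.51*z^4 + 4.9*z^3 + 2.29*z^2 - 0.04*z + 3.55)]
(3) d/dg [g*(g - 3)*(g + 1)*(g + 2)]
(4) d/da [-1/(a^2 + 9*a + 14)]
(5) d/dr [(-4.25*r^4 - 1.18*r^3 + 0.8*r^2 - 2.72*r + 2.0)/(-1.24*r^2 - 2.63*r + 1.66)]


(1) = 3.96*v^2 + 9.62*v - 1.15
(2) = (7.4256*z^5 - 40.3232*z^4 + 38.2172*z^3 - 54.0406*z^2 + 32.7726*z - 10.6268)/(0.2601*z^8 - 4.998*z^7 + 21.6742*z^6 + 22.4828*z^5 + 1.2311*z^4 + 34.6068*z^3 + 16.2606*z^2 - 0.284*z + 12.6025)
(3) = 4*g^3 - 14*g - 6
(4) = (2*a + 9)/(a^2 + 9*a + 14)^2
(5) = (10.54*r^5 + 34.9957*r^4 - 22.0132*r^3 - 11.3532*r^2 + 7.616*r + 0.7448)/(1.5376*r^4 + 6.5224*r^3 + 2.8001*r^2 - 8.7316*r + 2.7556)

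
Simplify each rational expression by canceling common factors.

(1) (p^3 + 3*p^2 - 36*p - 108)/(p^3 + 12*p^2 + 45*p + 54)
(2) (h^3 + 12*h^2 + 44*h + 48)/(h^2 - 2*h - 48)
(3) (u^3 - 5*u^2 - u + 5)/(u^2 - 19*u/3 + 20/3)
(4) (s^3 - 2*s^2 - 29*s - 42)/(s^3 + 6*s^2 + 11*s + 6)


(1) = (p - 6)/(p + 3)
(2) = (h^2 + 6*h + 8)/(h - 8)
(3) = (3*u^2 - 3)/(3*u - 4)
(4) = (s - 7)/(s + 1)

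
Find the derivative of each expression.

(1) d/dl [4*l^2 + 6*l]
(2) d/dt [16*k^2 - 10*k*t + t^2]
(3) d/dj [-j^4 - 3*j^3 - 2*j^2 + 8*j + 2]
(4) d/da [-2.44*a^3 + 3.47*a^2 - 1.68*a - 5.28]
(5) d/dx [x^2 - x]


(1) = 8*l + 6
(2) = -10*k + 2*t
(3) = -4*j^3 - 9*j^2 - 4*j + 8
(4) = -7.32*a^2 + 6.94*a - 1.68
(5) = 2*x - 1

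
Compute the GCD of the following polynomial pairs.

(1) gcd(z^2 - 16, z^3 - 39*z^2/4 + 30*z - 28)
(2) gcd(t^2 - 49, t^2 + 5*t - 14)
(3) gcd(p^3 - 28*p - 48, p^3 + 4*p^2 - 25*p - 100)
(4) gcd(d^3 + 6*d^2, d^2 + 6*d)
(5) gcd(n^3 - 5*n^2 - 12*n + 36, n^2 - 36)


(1) = gcd((z - 4)*(z + 4), (z - 4)^2*(z - 7/4)) = z - 4
(2) = t + 7
(3) = gcd((p - 6)*(p + 2)*(p + 4), (p - 5)*(p + 4)*(p + 5)) = p + 4
(4) = d^2 + 6*d
(5) = gcd((n - 6)*(n - 2)*(n + 3), (n - 6)*(n + 6)) = n - 6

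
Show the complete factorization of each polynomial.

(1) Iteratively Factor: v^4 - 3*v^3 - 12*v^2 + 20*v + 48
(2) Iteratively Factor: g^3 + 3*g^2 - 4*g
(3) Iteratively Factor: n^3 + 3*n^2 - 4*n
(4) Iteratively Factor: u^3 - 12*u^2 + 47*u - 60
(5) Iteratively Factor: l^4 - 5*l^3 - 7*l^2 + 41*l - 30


(1) = (v + 2)*(v^3 - 5*v^2 - 2*v + 24) = (v - 3)*(v + 2)*(v^2 - 2*v - 8) = (v - 4)*(v - 3)*(v + 2)*(v + 2)
(2) = (g - 1)*(g^2 + 4*g) = (g - 1)*(g + 4)*(g)
(3) = (n)*(n^2 + 3*n - 4) = n*(n + 4)*(n - 1)
(4) = (u - 3)*(u^2 - 9*u + 20) = (u - 5)*(u - 3)*(u - 4)
(5) = (l - 1)*(l^3 - 4*l^2 - 11*l + 30) = (l - 1)*(l + 3)*(l^2 - 7*l + 10) = (l - 2)*(l - 1)*(l + 3)*(l - 5)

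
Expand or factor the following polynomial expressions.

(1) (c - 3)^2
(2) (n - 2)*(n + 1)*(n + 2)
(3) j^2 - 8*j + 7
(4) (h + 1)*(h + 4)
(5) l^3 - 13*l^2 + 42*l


(1) = c^2 - 6*c + 9
(2) = n^3 + n^2 - 4*n - 4
(3) = (j - 7)*(j - 1)
(4) = h^2 + 5*h + 4
(5) = l*(l - 7)*(l - 6)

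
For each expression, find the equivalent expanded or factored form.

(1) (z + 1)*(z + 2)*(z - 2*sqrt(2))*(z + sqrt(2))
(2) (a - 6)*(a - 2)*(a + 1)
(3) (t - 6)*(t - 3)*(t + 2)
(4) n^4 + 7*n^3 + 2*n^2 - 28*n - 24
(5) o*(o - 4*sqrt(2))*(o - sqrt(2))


(1) = z^4 - sqrt(2)*z^3 + 3*z^3 - 3*sqrt(2)*z^2 - 2*z^2 - 12*z - 2*sqrt(2)*z - 8
(2) = a^3 - 7*a^2 + 4*a + 12
(3) = t^3 - 7*t^2 + 36
(4) = (n - 2)*(n + 1)*(n + 2)*(n + 6)
(5) = o^3 - 5*sqrt(2)*o^2 + 8*o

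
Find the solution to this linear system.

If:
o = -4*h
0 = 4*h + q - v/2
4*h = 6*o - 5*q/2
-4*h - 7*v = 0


Then:
h = 0
o = 0
q = 0
v = 0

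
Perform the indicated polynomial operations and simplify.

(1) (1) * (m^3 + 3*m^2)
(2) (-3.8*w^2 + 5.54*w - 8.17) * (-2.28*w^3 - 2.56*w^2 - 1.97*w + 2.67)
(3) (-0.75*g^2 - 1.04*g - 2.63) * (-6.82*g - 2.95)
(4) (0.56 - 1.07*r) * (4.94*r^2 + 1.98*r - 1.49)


(1) = m^3 + 3*m^2
(2) = 8.664*w^5 - 2.9032*w^4 + 11.9312*w^3 - 0.1446*w^2 + 30.8867*w - 21.8139
(3) = 5.115*g^3 + 9.3053*g^2 + 21.0046*g + 7.7585
(4) = -5.2858*r^3 + 0.6478*r^2 + 2.7031*r - 0.8344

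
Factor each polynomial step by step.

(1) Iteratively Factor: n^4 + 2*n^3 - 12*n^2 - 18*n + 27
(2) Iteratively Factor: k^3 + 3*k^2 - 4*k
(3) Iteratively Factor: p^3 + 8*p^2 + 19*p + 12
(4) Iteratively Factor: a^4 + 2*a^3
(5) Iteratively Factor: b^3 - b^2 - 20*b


(1) = (n - 1)*(n^3 + 3*n^2 - 9*n - 27) = (n - 1)*(n + 3)*(n^2 - 9) = (n - 1)*(n + 3)^2*(n - 3)
(2) = (k)*(k^2 + 3*k - 4) = k*(k + 4)*(k - 1)
(3) = (p + 1)*(p^2 + 7*p + 12) = (p + 1)*(p + 4)*(p + 3)
(4) = (a)*(a^3 + 2*a^2) = a^2*(a^2 + 2*a) = a^3*(a + 2)
(5) = (b + 4)*(b^2 - 5*b) = (b - 5)*(b + 4)*(b)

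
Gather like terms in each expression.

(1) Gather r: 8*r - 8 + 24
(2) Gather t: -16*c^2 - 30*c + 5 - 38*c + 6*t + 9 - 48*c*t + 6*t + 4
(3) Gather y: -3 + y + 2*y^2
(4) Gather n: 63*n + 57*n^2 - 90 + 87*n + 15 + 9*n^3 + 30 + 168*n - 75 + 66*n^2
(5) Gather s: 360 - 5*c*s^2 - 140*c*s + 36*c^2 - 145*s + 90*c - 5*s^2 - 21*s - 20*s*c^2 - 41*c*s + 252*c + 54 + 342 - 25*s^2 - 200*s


(1) = 8*r + 16
(2) = -16*c^2 - 68*c + t*(12 - 48*c) + 18
(3) = 2*y^2 + y - 3
(4) = 9*n^3 + 123*n^2 + 318*n - 120
(5) = 36*c^2 + 342*c + s^2*(-5*c - 30) + s*(-20*c^2 - 181*c - 366) + 756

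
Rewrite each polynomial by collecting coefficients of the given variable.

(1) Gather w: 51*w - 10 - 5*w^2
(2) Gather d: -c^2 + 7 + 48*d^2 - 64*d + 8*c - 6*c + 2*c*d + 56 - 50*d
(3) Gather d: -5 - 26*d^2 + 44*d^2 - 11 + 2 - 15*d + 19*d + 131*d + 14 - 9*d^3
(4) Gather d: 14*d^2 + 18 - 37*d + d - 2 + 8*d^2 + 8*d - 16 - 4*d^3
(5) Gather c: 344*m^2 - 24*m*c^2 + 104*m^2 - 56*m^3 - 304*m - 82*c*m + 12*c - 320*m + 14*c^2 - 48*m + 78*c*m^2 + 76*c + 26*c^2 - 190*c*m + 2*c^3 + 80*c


(1) = -5*w^2 + 51*w - 10
(2) = -c^2 + 2*c + 48*d^2 + d*(2*c - 114) + 63
(3) = -9*d^3 + 18*d^2 + 135*d
(4) = -4*d^3 + 22*d^2 - 28*d
(5) = 2*c^3 + c^2*(40 - 24*m) + c*(78*m^2 - 272*m + 168) - 56*m^3 + 448*m^2 - 672*m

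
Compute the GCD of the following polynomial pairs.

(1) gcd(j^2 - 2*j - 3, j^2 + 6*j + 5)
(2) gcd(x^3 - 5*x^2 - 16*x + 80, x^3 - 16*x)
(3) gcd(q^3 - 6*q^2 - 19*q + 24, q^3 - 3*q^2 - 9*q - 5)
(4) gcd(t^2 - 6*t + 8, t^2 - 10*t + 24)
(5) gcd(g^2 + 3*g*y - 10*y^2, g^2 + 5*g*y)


(1) = j + 1
(2) = x^2 - 16
(3) = 1
(4) = t - 4
(5) = g + 5*y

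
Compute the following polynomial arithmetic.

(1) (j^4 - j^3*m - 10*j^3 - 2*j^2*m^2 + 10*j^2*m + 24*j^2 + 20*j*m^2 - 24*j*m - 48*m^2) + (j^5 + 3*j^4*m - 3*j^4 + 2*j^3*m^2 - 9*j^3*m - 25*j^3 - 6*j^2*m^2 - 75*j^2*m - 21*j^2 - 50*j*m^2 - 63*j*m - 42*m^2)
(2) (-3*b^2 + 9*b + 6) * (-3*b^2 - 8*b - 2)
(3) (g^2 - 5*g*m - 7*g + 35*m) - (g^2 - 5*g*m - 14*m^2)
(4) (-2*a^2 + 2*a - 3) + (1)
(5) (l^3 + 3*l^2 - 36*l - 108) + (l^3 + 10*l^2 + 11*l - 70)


(1) = j^5 + 3*j^4*m - 2*j^4 + 2*j^3*m^2 - 10*j^3*m - 35*j^3 - 8*j^2*m^2 - 65*j^2*m + 3*j^2 - 30*j*m^2 - 87*j*m - 90*m^2
(2) = 9*b^4 - 3*b^3 - 84*b^2 - 66*b - 12
(3) = -7*g + 14*m^2 + 35*m
(4) = -2*a^2 + 2*a - 2
(5) = 2*l^3 + 13*l^2 - 25*l - 178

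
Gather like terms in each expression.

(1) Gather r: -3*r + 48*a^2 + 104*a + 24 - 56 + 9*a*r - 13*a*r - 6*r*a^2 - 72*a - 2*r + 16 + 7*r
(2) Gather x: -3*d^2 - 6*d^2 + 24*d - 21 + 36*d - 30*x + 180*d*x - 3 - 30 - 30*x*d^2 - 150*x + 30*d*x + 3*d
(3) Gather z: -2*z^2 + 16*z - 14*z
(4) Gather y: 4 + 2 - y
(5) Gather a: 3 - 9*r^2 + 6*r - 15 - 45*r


(1) = 48*a^2 + 32*a + r*(-6*a^2 - 4*a + 2) - 16
(2) = -9*d^2 + 63*d + x*(-30*d^2 + 210*d - 180) - 54
(3) = -2*z^2 + 2*z
(4) = 6 - y
(5) = -9*r^2 - 39*r - 12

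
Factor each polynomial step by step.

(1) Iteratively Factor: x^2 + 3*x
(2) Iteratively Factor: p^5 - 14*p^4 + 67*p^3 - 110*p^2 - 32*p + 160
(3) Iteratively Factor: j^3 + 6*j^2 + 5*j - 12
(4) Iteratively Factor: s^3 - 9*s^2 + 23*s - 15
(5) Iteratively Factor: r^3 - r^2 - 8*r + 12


(1) = (x)*(x + 3)
(2) = (p - 4)*(p^4 - 10*p^3 + 27*p^2 - 2*p - 40) = (p - 5)*(p - 4)*(p^3 - 5*p^2 + 2*p + 8) = (p - 5)*(p - 4)*(p - 2)*(p^2 - 3*p - 4) = (p - 5)*(p - 4)*(p - 2)*(p + 1)*(p - 4)
(3) = (j + 4)*(j^2 + 2*j - 3) = (j + 3)*(j + 4)*(j - 1)
(4) = (s - 3)*(s^2 - 6*s + 5) = (s - 5)*(s - 3)*(s - 1)
(5) = (r - 2)*(r^2 + r - 6) = (r - 2)*(r + 3)*(r - 2)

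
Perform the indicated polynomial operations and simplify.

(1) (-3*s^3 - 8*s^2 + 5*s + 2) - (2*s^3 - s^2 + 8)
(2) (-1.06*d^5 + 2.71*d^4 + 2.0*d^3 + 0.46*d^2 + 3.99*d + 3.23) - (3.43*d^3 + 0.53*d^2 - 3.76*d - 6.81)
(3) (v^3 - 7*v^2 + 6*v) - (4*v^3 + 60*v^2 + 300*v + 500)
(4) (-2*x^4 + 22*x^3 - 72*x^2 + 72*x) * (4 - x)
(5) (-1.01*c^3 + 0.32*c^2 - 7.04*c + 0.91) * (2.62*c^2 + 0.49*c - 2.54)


(1) = -5*s^3 - 7*s^2 + 5*s - 6
(2) = -1.06*d^5 + 2.71*d^4 - 1.43*d^3 - 0.07*d^2 + 7.75*d + 10.04
(3) = -3*v^3 - 67*v^2 - 294*v - 500
(4) = 2*x^5 - 30*x^4 + 160*x^3 - 360*x^2 + 288*x
(5) = -2.6462*c^5 + 0.3435*c^4 - 15.7226*c^3 - 1.8782*c^2 + 18.3275*c - 2.3114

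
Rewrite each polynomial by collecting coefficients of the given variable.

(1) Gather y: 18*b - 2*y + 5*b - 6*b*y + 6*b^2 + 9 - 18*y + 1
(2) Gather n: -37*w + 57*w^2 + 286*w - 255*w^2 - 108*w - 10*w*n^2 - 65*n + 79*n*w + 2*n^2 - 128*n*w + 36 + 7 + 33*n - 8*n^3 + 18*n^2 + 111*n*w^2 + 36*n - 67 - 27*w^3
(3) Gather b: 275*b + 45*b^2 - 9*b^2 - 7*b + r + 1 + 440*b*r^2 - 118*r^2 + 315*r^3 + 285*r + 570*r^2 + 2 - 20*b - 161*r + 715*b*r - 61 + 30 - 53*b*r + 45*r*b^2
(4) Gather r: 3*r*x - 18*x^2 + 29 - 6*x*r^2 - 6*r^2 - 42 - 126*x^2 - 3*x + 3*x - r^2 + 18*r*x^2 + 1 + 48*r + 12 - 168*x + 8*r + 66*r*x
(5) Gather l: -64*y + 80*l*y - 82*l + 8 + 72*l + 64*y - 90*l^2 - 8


(1) = 6*b^2 + 23*b + y*(-6*b - 20) + 10
(2) = -8*n^3 + n^2*(20 - 10*w) + n*(111*w^2 - 49*w + 4) - 27*w^3 - 198*w^2 + 141*w - 24
(3) = b^2*(45*r + 36) + b*(440*r^2 + 662*r + 248) + 315*r^3 + 452*r^2 + 125*r - 28
(4) = r^2*(-6*x - 7) + r*(18*x^2 + 69*x + 56) - 144*x^2 - 168*x
(5) = -90*l^2 + l*(80*y - 10)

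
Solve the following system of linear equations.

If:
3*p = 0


Then:
p = 0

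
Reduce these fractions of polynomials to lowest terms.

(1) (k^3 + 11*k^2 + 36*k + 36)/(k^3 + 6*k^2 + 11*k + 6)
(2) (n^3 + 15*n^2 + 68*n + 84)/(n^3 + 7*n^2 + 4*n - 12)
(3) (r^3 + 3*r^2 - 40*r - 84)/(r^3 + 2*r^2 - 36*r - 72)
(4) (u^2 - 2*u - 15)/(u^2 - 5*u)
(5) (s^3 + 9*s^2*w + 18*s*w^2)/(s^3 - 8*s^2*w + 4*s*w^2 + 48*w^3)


(1) = (k + 6)/(k + 1)
(2) = (n + 7)/(n - 1)
(3) = (r + 7)/(r + 6)
(4) = (u + 3)/u
(5) = (s^3 + 9*s^2*w + 18*s*w^2)/(s^3 - 8*s^2*w + 4*s*w^2 + 48*w^3)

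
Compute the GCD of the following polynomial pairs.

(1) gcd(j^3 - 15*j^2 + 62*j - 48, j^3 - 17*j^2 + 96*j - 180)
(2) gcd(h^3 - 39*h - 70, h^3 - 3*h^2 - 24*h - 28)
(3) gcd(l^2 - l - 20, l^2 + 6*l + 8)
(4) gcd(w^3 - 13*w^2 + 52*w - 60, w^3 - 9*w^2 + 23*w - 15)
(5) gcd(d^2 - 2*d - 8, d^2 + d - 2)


(1) = j - 6
(2) = gcd((h - 7)*(h + 2)*(h + 5), (h - 7)*(h + 2)^2) = h^2 - 5*h - 14
(3) = l + 4
(4) = gcd((w - 6)*(w - 5)*(w - 2), (w - 5)*(w - 3)*(w - 1)) = w - 5
(5) = gcd((d - 4)*(d + 2), (d - 1)*(d + 2)) = d + 2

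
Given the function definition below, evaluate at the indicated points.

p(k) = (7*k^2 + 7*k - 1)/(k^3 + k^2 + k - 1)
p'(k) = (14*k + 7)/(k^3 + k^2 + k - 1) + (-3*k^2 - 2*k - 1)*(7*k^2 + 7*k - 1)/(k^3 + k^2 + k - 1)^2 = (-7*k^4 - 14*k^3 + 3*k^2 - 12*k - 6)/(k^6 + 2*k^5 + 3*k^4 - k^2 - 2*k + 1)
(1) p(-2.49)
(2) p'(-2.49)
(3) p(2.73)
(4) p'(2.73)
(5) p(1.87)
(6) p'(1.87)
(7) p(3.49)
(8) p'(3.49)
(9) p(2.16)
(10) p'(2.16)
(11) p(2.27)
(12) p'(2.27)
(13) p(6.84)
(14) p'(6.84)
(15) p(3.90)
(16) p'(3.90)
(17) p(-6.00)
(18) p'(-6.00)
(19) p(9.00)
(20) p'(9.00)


(1) = -1.96
(2) = -0.06
(3) = 2.38
(4) = -0.79
(5) = 3.35
(6) = -1.64
(7) = 1.90
(8) = -0.50
(9) = 2.94
(10) = -1.23
(11) = 2.81
(12) = -1.12
(13) = 1.00
(14) = -0.14
(15) = 1.71
(16) = -0.41
(17) = -1.12
(18) = -0.17
(19) = 0.77
(20) = -0.08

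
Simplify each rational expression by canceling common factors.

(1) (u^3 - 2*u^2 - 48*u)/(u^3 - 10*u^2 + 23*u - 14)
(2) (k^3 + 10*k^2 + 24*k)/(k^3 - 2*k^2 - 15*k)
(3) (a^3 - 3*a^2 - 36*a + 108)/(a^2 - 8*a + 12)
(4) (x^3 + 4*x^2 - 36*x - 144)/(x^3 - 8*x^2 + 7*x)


(1) = (u^3 - 2*u^2 - 48*u)/(u^3 - 10*u^2 + 23*u - 14)
(2) = (k^2 + 10*k + 24)/(k^2 - 2*k - 15)
(3) = (a^2 + 3*a - 18)/(a - 2)
(4) = (x^3 + 4*x^2 - 36*x - 144)/(x^3 - 8*x^2 + 7*x)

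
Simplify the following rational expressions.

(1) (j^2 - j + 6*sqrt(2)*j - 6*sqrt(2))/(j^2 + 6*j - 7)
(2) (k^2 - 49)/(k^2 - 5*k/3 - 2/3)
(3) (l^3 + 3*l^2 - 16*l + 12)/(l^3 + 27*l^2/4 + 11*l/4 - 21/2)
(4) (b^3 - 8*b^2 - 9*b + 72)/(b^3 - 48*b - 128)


(1) = (j + 6*sqrt(2))/(j + 7)
(2) = (3*k^2 - 147)/(3*k^2 - 5*k - 2)
(3) = (4*l - 8)/(4*l + 7)
(4) = (b^2 - 9)/(b^2 + 8*b + 16)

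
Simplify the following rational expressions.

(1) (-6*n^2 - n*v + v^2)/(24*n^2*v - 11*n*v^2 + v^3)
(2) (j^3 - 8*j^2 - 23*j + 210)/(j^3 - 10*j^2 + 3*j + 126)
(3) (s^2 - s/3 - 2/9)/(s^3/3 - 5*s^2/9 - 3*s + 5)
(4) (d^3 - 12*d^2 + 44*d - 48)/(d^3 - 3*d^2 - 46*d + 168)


(1) = (2*n + v)/(-8*n*v + v^2)
(2) = (j + 5)/(j + 3)
(3) = (9*s^2 - 3*s - 2)/(3*s^3 - 5*s^2 - 27*s + 45)
(4) = (d - 2)/(d + 7)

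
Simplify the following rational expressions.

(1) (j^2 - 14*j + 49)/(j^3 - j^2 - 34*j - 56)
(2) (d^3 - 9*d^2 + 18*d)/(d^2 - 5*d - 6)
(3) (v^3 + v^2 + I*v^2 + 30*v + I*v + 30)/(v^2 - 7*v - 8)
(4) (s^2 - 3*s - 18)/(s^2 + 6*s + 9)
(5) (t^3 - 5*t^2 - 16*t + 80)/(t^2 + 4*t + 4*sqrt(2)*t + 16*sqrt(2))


(1) = (j - 7)/(j^2 + 6*j + 8)
(2) = (d^2 - 3*d)/(d + 1)
(3) = (v^2 + I*v + 30)/(v - 8)
(4) = (s - 6)/(s + 3)
(5) = (t^2 - 9*t + 20)/(t + 4*sqrt(2))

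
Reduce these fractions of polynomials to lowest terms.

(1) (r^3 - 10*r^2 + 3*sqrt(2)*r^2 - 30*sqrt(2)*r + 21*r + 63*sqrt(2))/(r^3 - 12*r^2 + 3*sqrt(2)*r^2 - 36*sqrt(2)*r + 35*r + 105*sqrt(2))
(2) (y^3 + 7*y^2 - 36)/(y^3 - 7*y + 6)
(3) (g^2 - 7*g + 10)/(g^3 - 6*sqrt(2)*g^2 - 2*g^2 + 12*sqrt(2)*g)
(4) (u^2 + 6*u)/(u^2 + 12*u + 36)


(1) = (r - 3)/(r - 5)
(2) = (y + 6)/(y - 1)
(3) = (g - 5)/(g^2 - 6*sqrt(2)*g)
(4) = u/(u + 6)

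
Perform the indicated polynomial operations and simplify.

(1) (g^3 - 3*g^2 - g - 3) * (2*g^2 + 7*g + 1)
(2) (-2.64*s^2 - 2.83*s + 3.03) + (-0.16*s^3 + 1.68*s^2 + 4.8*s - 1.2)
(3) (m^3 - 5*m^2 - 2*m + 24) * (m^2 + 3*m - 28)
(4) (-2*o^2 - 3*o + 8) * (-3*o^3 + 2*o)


(1) = 2*g^5 + g^4 - 22*g^3 - 16*g^2 - 22*g - 3
(2) = -0.16*s^3 - 0.96*s^2 + 1.97*s + 1.83
(3) = m^5 - 2*m^4 - 45*m^3 + 158*m^2 + 128*m - 672
(4) = 6*o^5 + 9*o^4 - 28*o^3 - 6*o^2 + 16*o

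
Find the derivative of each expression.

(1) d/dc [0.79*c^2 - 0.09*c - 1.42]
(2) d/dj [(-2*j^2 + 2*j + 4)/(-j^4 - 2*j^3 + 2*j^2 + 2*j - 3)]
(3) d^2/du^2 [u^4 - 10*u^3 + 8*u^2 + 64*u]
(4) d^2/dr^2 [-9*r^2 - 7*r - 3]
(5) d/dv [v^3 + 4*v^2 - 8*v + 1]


(1) = 1.58*c - 0.09
(2) = 2*(-2*j^5 + j^4 + 12*j^3 + 8*j^2 - 2*j - 7)/(j^8 + 4*j^7 - 12*j^5 + 2*j^4 + 20*j^3 - 8*j^2 - 12*j + 9)
(3) = 12*u^2 - 60*u + 16
(4) = -18
(5) = 3*v^2 + 8*v - 8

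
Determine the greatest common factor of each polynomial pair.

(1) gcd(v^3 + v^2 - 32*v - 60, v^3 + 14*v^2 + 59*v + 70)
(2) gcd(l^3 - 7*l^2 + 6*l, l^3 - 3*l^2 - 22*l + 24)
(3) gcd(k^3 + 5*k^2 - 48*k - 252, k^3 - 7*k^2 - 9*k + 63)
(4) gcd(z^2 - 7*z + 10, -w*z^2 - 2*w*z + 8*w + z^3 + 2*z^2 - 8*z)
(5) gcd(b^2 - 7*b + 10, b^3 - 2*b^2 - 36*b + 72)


(1) = gcd((v - 6)*(v + 2)*(v + 5), (v + 2)*(v + 5)*(v + 7)) = v^2 + 7*v + 10
(2) = gcd(l*(l - 6)*(l - 1), (l - 6)*(l - 1)*(l + 4)) = l^2 - 7*l + 6
(3) = gcd((k - 7)*(k + 6)^2, (k - 7)*(k - 3)*(k + 3)) = k - 7
(4) = z - 2
(5) = b - 2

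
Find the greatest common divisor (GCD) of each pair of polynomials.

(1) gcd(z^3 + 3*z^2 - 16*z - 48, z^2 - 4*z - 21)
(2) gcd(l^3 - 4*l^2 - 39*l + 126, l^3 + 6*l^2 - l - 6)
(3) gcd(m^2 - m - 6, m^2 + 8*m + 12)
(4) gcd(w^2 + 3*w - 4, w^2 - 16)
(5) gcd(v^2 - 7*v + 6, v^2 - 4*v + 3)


(1) = z + 3
(2) = l + 6
(3) = m + 2
(4) = gcd((w - 1)*(w + 4), (w - 4)*(w + 4)) = w + 4
(5) = v - 1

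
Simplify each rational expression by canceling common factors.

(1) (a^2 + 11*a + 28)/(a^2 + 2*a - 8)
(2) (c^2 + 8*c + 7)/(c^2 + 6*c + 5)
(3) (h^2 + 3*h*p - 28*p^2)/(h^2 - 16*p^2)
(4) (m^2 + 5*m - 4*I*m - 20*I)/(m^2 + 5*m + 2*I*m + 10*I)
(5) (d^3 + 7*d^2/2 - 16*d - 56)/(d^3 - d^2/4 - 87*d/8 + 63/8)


(1) = (a + 7)/(a - 2)
(2) = (c + 7)/(c + 5)
(3) = (h + 7*p)/(h + 4*p)
(4) = (m - 4*I)/(m + 2*I)
(5) = (4*d^2 - 64)/(4*d^2 - 15*d + 9)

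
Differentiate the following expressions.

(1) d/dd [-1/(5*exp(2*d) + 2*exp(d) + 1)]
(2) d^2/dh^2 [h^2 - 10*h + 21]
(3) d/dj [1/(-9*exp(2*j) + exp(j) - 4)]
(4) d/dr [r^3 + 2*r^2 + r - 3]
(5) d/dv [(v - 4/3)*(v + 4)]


(1) = (10*exp(d) + 2)*exp(d)/(5*exp(2*d) + 2*exp(d) + 1)^2
(2) = 2
(3) = (18*exp(j) - 1)*exp(j)/(9*exp(2*j) - exp(j) + 4)^2
(4) = 3*r^2 + 4*r + 1
(5) = 2*v + 8/3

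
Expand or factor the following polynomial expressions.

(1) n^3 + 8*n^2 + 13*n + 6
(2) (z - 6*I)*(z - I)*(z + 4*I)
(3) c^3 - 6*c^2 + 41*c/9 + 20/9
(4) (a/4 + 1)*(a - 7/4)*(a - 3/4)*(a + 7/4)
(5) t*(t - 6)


(1) = (n + 1)^2*(n + 6)
(2) = z^3 - 3*I*z^2 + 22*z - 24*I
(3) = (c - 5)*(c - 4/3)*(c + 1/3)
(4) = a^4/4 + 13*a^3/16 - 97*a^2/64 - 637*a/256 + 147/64
(5) = t^2 - 6*t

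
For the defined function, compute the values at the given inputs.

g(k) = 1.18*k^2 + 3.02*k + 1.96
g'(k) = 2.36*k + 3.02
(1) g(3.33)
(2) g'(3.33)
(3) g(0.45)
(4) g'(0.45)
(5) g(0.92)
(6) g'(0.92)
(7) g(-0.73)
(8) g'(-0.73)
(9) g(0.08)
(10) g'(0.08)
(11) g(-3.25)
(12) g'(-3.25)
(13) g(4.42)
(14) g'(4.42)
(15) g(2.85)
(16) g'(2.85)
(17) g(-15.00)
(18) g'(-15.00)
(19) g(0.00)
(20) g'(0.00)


(1) = 25.10
(2) = 10.88
(3) = 3.56
(4) = 4.08
(5) = 5.74
(6) = 5.19
(7) = 0.38
(8) = 1.30
(9) = 2.21
(10) = 3.21
(11) = 4.61
(12) = -4.65
(13) = 38.36
(14) = 13.45
(15) = 20.15
(16) = 9.75
(17) = 222.16
(18) = -32.38
(19) = 1.96
(20) = 3.02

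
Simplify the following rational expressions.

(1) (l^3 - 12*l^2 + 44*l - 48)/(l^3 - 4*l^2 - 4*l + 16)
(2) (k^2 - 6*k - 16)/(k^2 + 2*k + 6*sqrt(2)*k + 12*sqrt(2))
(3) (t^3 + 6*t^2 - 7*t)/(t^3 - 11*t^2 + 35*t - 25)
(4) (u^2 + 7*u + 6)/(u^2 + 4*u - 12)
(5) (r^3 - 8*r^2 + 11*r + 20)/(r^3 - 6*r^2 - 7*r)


(1) = (l - 6)/(l + 2)
(2) = (k - 8)/(k + 6*sqrt(2))
(3) = (t^2 + 7*t)/(t^2 - 10*t + 25)
(4) = (u + 1)/(u - 2)
(5) = (r^2 - 9*r + 20)/(r^2 - 7*r)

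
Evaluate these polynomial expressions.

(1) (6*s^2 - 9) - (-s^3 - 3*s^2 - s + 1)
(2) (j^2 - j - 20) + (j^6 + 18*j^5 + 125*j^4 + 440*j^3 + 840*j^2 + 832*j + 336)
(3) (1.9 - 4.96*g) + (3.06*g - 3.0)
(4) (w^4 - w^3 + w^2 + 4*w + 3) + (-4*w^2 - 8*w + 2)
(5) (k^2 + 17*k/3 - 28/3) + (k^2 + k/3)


(1) = s^3 + 9*s^2 + s - 10
(2) = j^6 + 18*j^5 + 125*j^4 + 440*j^3 + 841*j^2 + 831*j + 316
(3) = -1.9*g - 1.1
(4) = w^4 - w^3 - 3*w^2 - 4*w + 5
(5) = 2*k^2 + 6*k - 28/3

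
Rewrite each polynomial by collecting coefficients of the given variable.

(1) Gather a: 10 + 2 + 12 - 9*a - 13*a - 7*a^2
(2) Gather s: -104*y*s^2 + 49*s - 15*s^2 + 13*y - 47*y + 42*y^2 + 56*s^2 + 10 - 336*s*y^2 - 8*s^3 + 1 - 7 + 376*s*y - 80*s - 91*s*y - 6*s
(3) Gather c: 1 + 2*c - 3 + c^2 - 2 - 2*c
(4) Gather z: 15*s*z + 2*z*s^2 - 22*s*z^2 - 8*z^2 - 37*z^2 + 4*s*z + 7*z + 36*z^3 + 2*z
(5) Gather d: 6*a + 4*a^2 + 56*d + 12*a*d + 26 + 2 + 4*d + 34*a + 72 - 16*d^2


(1) = -7*a^2 - 22*a + 24
(2) = -8*s^3 + s^2*(41 - 104*y) + s*(-336*y^2 + 285*y - 37) + 42*y^2 - 34*y + 4
(3) = c^2 - 4
(4) = 36*z^3 + z^2*(-22*s - 45) + z*(2*s^2 + 19*s + 9)
(5) = 4*a^2 + 40*a - 16*d^2 + d*(12*a + 60) + 100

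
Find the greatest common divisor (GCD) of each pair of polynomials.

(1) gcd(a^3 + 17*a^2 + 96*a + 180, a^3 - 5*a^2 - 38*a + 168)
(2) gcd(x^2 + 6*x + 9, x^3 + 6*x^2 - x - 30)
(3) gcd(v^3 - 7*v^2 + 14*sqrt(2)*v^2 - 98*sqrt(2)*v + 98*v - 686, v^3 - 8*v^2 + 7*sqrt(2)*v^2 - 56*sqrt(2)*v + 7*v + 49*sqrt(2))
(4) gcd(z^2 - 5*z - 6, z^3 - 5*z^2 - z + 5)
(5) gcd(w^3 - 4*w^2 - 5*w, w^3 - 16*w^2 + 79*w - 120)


(1) = a + 6
(2) = gcd((x + 3)^2, (x - 2)*(x + 3)*(x + 5)) = x + 3
(3) = v^2 + v*(-7 + 7*sqrt(2)) - 49*sqrt(2)
(4) = gcd((z - 6)*(z + 1), (z - 5)*(z - 1)*(z + 1)) = z + 1
(5) = gcd(w*(w - 5)*(w + 1), (w - 8)*(w - 5)*(w - 3)) = w - 5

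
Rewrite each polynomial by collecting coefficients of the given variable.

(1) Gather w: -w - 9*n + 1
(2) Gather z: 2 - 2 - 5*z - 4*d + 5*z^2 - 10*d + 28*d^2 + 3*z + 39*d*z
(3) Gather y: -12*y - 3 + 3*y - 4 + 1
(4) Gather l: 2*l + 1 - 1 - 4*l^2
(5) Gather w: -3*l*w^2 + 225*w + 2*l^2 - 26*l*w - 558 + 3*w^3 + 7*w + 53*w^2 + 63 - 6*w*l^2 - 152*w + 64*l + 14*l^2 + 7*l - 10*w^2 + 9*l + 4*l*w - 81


(1) = -9*n - w + 1
(2) = 28*d^2 - 14*d + 5*z^2 + z*(39*d - 2)
(3) = -9*y - 6
(4) = -4*l^2 + 2*l
(5) = 16*l^2 + 80*l + 3*w^3 + w^2*(43 - 3*l) + w*(-6*l^2 - 22*l + 80) - 576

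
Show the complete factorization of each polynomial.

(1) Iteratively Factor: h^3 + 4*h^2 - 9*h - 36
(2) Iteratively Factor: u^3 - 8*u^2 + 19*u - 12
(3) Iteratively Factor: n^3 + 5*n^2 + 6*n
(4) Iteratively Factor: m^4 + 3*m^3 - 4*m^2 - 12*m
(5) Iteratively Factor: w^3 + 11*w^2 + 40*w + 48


(1) = (h + 4)*(h^2 - 9) = (h + 3)*(h + 4)*(h - 3)
(2) = (u - 3)*(u^2 - 5*u + 4) = (u - 4)*(u - 3)*(u - 1)
(3) = (n + 2)*(n^2 + 3*n) = n*(n + 2)*(n + 3)
(4) = (m + 3)*(m^3 - 4*m) = (m + 2)*(m + 3)*(m^2 - 2*m) = (m - 2)*(m + 2)*(m + 3)*(m)
(5) = (w + 4)*(w^2 + 7*w + 12) = (w + 3)*(w + 4)*(w + 4)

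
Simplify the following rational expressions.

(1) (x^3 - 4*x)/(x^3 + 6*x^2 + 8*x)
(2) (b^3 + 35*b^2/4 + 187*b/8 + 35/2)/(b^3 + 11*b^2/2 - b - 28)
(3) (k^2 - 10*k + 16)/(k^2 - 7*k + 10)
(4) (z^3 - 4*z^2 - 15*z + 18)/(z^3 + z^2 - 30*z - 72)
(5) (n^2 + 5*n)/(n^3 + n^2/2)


(1) = (x - 2)/(x + 4)
(2) = (4*b + 5)/(4*b - 8)
(3) = (k - 8)/(k - 5)
(4) = (z - 1)/(z + 4)
(5) = (2*n + 10)/(2*n^2 + n)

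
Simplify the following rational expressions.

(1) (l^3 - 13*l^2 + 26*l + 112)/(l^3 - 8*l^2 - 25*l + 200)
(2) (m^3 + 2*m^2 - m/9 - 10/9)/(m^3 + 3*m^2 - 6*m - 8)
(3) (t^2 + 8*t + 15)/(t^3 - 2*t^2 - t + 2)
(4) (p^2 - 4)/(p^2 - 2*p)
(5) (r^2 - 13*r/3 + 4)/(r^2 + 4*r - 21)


(1) = (l^2 - 5*l - 14)/(l^2 - 25)
(2) = (9*m^2 + 9*m - 10)/(9*m^2 + 18*m - 72)
(3) = (t^2 + 8*t + 15)/(t^3 - 2*t^2 - t + 2)
(4) = (p + 2)/p
(5) = (3*r - 4)/(3*r + 21)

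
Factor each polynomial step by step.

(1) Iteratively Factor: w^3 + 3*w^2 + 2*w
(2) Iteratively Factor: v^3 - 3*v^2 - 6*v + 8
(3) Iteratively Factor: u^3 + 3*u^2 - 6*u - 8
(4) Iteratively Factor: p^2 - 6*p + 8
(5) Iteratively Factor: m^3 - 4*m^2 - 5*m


(1) = (w)*(w^2 + 3*w + 2) = w*(w + 2)*(w + 1)
(2) = (v + 2)*(v^2 - 5*v + 4) = (v - 1)*(v + 2)*(v - 4)
(3) = (u + 1)*(u^2 + 2*u - 8) = (u + 1)*(u + 4)*(u - 2)
(4) = (p - 2)*(p - 4)
(5) = (m - 5)*(m^2 + m) = (m - 5)*(m + 1)*(m)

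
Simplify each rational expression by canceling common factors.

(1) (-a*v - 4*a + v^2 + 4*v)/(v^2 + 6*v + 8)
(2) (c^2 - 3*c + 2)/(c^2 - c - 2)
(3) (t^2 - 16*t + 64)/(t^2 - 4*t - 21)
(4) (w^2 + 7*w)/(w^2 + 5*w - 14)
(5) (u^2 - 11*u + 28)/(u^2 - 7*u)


(1) = (-a + v)/(v + 2)
(2) = (c - 1)/(c + 1)
(3) = (t^2 - 16*t + 64)/(t^2 - 4*t - 21)
(4) = w/(w - 2)
(5) = (u - 4)/u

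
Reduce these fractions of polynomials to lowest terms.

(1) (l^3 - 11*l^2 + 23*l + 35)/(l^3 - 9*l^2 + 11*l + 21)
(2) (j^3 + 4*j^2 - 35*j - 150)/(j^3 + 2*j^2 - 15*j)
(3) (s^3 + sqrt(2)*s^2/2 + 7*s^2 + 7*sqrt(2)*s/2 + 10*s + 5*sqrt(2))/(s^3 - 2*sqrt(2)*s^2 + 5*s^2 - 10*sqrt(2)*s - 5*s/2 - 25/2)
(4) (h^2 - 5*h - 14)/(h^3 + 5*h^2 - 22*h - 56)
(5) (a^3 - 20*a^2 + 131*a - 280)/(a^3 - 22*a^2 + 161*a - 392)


(1) = (l - 5)/(l - 3)
(2) = (j^2 - j - 30)/(j^2 - 3*j)
(3) = (4*s + 8)/(4*s - 10*sqrt(2))
(4) = (h - 7)/(h^2 + 3*h - 28)
(5) = (a - 5)/(a - 7)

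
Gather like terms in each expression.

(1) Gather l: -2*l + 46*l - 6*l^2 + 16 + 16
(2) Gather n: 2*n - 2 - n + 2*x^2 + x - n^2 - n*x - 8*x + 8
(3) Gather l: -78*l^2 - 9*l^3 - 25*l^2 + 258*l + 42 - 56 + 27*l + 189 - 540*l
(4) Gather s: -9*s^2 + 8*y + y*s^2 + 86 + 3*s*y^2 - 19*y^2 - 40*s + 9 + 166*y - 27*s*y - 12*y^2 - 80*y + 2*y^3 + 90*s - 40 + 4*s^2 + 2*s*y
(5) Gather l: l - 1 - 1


(1) = -6*l^2 + 44*l + 32
(2) = -n^2 + n*(1 - x) + 2*x^2 - 7*x + 6
(3) = -9*l^3 - 103*l^2 - 255*l + 175
(4) = s^2*(y - 5) + s*(3*y^2 - 25*y + 50) + 2*y^3 - 31*y^2 + 94*y + 55
(5) = l - 2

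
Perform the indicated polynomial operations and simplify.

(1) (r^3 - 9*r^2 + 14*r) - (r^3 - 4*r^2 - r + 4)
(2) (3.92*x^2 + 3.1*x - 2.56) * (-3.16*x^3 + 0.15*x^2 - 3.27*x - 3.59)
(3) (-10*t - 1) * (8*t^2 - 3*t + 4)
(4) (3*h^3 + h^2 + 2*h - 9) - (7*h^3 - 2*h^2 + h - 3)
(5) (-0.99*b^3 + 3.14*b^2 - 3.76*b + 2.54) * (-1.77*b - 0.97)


(1) = -5*r^2 + 15*r - 4
(2) = -12.3872*x^5 - 9.208*x^4 - 4.2638*x^3 - 24.5938*x^2 - 2.7578*x + 9.1904
(3) = -80*t^3 + 22*t^2 - 37*t - 4
(4) = -4*h^3 + 3*h^2 + h - 6
(5) = 1.7523*b^4 - 4.5975*b^3 + 3.6094*b^2 - 0.8486*b - 2.4638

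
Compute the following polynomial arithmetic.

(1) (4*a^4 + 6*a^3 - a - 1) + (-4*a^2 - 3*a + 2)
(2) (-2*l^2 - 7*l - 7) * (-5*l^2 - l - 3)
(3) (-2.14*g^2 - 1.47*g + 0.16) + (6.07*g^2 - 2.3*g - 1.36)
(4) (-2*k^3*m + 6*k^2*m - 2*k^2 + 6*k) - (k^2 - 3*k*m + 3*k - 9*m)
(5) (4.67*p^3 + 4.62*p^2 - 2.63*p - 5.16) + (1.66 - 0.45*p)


(1) = 4*a^4 + 6*a^3 - 4*a^2 - 4*a + 1
(2) = 10*l^4 + 37*l^3 + 48*l^2 + 28*l + 21
(3) = 3.93*g^2 - 3.77*g - 1.2
(4) = -2*k^3*m + 6*k^2*m - 3*k^2 + 3*k*m + 3*k + 9*m
(5) = 4.67*p^3 + 4.62*p^2 - 3.08*p - 3.5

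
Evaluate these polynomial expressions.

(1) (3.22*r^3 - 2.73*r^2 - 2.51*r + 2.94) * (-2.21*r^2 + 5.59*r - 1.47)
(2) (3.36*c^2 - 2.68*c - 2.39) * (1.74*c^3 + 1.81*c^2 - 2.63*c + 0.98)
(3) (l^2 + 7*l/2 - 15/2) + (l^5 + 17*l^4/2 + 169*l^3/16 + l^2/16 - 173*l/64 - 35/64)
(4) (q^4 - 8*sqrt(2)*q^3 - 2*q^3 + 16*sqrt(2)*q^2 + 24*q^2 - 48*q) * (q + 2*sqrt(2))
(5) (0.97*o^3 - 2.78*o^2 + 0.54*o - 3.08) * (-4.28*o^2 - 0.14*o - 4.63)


(1) = -7.1162*r^5 + 24.0331*r^4 - 14.447*r^3 - 16.5152*r^2 + 20.1243*r - 4.3218
(2) = 5.8464*c^5 + 1.4184*c^4 - 17.8462*c^3 + 6.0153*c^2 + 3.6593*c - 2.3422
(3) = l^5 + 17*l^4/2 + 169*l^3/16 + 17*l^2/16 + 51*l/64 - 515/64
(4) = q^5 - 6*sqrt(2)*q^4 - 2*q^4 - 8*q^3 + 12*sqrt(2)*q^3 + 16*q^2 + 48*sqrt(2)*q^2 - 96*sqrt(2)*q
(5) = -4.1516*o^5 + 11.7626*o^4 - 6.4131*o^3 + 25.9782*o^2 - 2.069*o + 14.2604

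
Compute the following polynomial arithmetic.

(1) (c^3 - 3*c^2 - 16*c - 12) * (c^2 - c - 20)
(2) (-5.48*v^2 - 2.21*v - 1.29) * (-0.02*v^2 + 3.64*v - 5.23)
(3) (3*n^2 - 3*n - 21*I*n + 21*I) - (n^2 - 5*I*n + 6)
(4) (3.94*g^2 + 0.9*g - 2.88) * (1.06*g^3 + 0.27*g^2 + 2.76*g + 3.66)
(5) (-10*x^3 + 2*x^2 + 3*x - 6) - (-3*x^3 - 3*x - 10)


(1) = c^5 - 4*c^4 - 33*c^3 + 64*c^2 + 332*c + 240
(2) = 0.1096*v^4 - 19.903*v^3 + 20.6418*v^2 + 6.8627*v + 6.7467
(3) = 2*n^2 - 3*n - 16*I*n - 6 + 21*I
(4) = 4.1764*g^5 + 2.0178*g^4 + 8.0646*g^3 + 16.1268*g^2 - 4.6548*g - 10.5408
(5) = -7*x^3 + 2*x^2 + 6*x + 4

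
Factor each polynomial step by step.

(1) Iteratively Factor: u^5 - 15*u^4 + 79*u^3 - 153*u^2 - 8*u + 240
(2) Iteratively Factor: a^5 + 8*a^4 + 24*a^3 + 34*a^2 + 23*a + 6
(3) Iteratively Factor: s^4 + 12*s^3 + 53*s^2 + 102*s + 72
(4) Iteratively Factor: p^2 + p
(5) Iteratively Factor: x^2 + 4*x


(1) = (u - 3)*(u^4 - 12*u^3 + 43*u^2 - 24*u - 80) = (u - 4)*(u - 3)*(u^3 - 8*u^2 + 11*u + 20) = (u - 5)*(u - 4)*(u - 3)*(u^2 - 3*u - 4) = (u - 5)*(u - 4)^2*(u - 3)*(u + 1)
(2) = (a + 1)*(a^4 + 7*a^3 + 17*a^2 + 17*a + 6) = (a + 1)^2*(a^3 + 6*a^2 + 11*a + 6) = (a + 1)^2*(a + 3)*(a^2 + 3*a + 2) = (a + 1)^2*(a + 2)*(a + 3)*(a + 1)
(3) = (s + 3)*(s^3 + 9*s^2 + 26*s + 24) = (s + 3)*(s + 4)*(s^2 + 5*s + 6) = (s + 2)*(s + 3)*(s + 4)*(s + 3)
(4) = (p + 1)*(p)
(5) = (x + 4)*(x)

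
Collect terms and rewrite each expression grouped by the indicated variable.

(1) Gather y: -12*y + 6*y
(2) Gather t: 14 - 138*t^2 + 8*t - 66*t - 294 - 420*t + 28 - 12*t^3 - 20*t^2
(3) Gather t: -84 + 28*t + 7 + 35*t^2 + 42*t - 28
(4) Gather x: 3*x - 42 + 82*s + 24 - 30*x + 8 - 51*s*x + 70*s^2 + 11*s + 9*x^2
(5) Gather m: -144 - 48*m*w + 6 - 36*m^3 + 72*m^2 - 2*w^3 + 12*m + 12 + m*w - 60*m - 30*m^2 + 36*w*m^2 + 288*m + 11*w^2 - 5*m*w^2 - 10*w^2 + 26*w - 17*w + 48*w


(1) = -6*y
(2) = -12*t^3 - 158*t^2 - 478*t - 252
(3) = 35*t^2 + 70*t - 105
(4) = 70*s^2 + 93*s + 9*x^2 + x*(-51*s - 27) - 10
(5) = -36*m^3 + m^2*(36*w + 42) + m*(-5*w^2 - 47*w + 240) - 2*w^3 + w^2 + 57*w - 126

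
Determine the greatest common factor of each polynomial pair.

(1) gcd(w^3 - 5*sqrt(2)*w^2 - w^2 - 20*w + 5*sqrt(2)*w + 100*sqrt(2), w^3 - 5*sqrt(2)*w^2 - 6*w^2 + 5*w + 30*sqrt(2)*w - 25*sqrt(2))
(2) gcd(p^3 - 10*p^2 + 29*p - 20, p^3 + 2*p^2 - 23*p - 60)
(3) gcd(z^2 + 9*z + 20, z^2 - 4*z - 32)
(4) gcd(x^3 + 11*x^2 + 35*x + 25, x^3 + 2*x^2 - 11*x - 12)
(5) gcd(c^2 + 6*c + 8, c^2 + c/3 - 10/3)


(1) = w^2 + w*(-5*sqrt(2) - 5) + 25*sqrt(2)
(2) = p - 5
(3) = gcd((z + 4)*(z + 5), (z - 8)*(z + 4)) = z + 4
(4) = x + 1
(5) = c + 2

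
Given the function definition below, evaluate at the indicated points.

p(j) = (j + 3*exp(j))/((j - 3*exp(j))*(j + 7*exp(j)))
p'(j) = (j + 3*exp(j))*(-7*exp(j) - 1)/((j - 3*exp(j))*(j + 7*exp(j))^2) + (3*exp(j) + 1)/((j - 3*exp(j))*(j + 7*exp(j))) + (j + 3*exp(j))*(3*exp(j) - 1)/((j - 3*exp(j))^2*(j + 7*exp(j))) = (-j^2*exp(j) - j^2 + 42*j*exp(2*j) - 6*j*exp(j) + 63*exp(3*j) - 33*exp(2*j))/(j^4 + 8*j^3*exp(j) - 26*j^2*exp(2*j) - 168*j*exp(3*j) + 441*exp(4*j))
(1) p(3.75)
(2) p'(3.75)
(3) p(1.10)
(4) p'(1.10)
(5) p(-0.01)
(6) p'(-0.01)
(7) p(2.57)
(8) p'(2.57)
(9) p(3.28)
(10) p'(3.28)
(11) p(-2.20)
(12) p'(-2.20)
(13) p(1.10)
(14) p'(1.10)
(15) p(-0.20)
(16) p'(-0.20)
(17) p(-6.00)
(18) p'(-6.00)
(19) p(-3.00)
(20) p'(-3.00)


(1) = -0.00
(2) = 0.00
(3) = -0.06
(4) = 0.06
(5) = -0.14
(6) = 0.07
(7) = -0.01
(8) = 0.01
(9) = -0.01
(10) = 0.01
(11) = -0.52
(12) = -0.41
(13) = -0.06
(14) = 0.06
(15) = -0.15
(16) = 0.04
(17) = -0.17
(18) = -0.03
(19) = -0.34
(20) = -0.13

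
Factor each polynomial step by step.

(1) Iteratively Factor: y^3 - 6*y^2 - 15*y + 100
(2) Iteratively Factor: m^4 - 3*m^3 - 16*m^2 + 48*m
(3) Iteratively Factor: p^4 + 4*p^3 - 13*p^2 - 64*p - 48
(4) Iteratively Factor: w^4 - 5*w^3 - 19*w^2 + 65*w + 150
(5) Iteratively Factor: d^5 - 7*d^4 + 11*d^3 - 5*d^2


(1) = (y + 4)*(y^2 - 10*y + 25) = (y - 5)*(y + 4)*(y - 5)
(2) = (m - 3)*(m^3 - 16*m) = (m - 3)*(m + 4)*(m^2 - 4*m) = (m - 4)*(m - 3)*(m + 4)*(m)
(3) = (p + 1)*(p^3 + 3*p^2 - 16*p - 48) = (p + 1)*(p + 4)*(p^2 - p - 12) = (p - 4)*(p + 1)*(p + 4)*(p + 3)
(4) = (w + 2)*(w^3 - 7*w^2 - 5*w + 75) = (w - 5)*(w + 2)*(w^2 - 2*w - 15) = (w - 5)^2*(w + 2)*(w + 3)
(5) = (d - 5)*(d^4 - 2*d^3 + d^2) = d*(d - 5)*(d^3 - 2*d^2 + d) = d*(d - 5)*(d - 1)*(d^2 - d) = d^2*(d - 5)*(d - 1)*(d - 1)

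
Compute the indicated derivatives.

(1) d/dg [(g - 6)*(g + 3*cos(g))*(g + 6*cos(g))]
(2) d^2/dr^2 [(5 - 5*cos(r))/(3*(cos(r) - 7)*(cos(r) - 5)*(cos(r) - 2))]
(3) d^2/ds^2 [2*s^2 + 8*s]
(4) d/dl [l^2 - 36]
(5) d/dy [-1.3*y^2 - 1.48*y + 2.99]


(1) = (6 - g)*(g + 3*cos(g))*(6*sin(g) - 1) + (6 - g)*(g + 6*cos(g))*(3*sin(g) - 1) + (g + 3*cos(g))*(g + 6*cos(g))
(2) = 5*(642*(1 - cos(r)^2)^2 + 96*sin(r)^6 + 4*cos(r)^7 + 45*cos(r)^6 + 108*cos(r)^5 - 4530*cos(r)^3 + 6831*cos(r)^2 + 2114*cos(r) - 3996)/(3*(cos(r) - 7)^3*(cos(r) - 5)^3*(cos(r) - 2)^3)
(3) = 4
(4) = 2*l
(5) = -2.6*y - 1.48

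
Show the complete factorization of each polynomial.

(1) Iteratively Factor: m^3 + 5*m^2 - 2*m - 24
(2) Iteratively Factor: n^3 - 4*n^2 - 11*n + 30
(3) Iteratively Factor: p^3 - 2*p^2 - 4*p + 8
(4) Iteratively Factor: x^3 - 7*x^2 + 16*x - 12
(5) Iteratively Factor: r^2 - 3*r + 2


(1) = (m - 2)*(m^2 + 7*m + 12) = (m - 2)*(m + 3)*(m + 4)
(2) = (n - 5)*(n^2 + n - 6) = (n - 5)*(n - 2)*(n + 3)
(3) = (p - 2)*(p^2 - 4) = (p - 2)^2*(p + 2)
(4) = (x - 2)*(x^2 - 5*x + 6) = (x - 2)^2*(x - 3)
(5) = (r - 2)*(r - 1)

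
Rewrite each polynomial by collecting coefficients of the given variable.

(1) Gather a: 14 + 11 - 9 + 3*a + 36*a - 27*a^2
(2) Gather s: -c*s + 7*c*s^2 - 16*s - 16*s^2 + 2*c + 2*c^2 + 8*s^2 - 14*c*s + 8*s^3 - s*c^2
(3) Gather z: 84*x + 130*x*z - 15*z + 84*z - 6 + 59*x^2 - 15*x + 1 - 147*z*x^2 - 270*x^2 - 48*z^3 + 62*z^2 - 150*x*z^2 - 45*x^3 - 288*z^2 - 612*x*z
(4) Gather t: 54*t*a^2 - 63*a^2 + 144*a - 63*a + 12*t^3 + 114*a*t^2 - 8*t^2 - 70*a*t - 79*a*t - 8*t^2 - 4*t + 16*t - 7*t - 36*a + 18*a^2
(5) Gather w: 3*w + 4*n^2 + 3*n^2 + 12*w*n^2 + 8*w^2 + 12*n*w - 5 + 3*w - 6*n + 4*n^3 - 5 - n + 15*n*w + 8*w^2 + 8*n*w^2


(1) = -27*a^2 + 39*a + 16
(2) = 2*c^2 + 2*c + 8*s^3 + s^2*(7*c - 8) + s*(-c^2 - 15*c - 16)
(3) = -45*x^3 - 211*x^2 + 69*x - 48*z^3 + z^2*(-150*x - 226) + z*(-147*x^2 - 482*x + 69) - 5
(4) = -45*a^2 + 45*a + 12*t^3 + t^2*(114*a - 16) + t*(54*a^2 - 149*a + 5)
(5) = 4*n^3 + 7*n^2 - 7*n + w^2*(8*n + 16) + w*(12*n^2 + 27*n + 6) - 10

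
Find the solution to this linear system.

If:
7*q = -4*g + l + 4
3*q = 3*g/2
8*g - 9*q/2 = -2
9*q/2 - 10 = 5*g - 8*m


Then:
g = -8/23
l = -152/23
m = 26/23
q = -4/23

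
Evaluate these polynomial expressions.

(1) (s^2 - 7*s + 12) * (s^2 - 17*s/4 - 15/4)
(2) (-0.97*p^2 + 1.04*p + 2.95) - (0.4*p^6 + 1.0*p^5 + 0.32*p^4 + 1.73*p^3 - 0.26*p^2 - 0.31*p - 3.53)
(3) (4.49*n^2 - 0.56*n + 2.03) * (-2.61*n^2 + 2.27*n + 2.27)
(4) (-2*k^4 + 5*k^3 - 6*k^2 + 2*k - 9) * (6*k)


(1) = s^4 - 45*s^3/4 + 38*s^2 - 99*s/4 - 45
(2) = -0.4*p^6 - 1.0*p^5 - 0.32*p^4 - 1.73*p^3 - 0.71*p^2 + 1.35*p + 6.48
(3) = -11.7189*n^4 + 11.6539*n^3 + 3.6228*n^2 + 3.3369*n + 4.6081
(4) = -12*k^5 + 30*k^4 - 36*k^3 + 12*k^2 - 54*k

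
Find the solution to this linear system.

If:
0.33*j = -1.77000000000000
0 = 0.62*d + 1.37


Then:
d = -2.21
j = -5.36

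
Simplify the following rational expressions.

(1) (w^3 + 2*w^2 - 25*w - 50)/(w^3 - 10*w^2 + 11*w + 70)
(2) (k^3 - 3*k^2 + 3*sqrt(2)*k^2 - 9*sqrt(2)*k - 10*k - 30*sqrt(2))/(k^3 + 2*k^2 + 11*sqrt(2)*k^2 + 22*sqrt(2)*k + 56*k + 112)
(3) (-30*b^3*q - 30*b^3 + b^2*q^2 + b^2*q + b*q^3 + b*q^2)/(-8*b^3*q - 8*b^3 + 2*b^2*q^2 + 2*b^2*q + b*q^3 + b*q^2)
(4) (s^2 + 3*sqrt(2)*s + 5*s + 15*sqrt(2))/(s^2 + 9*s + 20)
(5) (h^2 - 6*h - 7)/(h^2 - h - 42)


(1) = (w + 5)/(w - 7)
(2) = (k^2 + k*(-5 + 3*sqrt(2)) - 15*sqrt(2))/(k^2 + 11*sqrt(2)*k + 56)
(3) = (-30*b^2 + b*q + q^2)/(-8*b^2 + 2*b*q + q^2)
(4) = (s + 3*sqrt(2))/(s + 4)
(5) = (h + 1)/(h + 6)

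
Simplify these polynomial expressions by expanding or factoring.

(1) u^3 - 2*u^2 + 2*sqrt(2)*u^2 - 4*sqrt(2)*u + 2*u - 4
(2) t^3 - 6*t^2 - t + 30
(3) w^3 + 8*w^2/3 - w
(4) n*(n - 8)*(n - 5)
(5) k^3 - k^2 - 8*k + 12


(1) = (u - 2)*(u + sqrt(2))^2
(2) = (t - 5)*(t - 3)*(t + 2)
(3) = w*(w - 1/3)*(w + 3)
(4) = n^3 - 13*n^2 + 40*n
(5) = (k - 2)^2*(k + 3)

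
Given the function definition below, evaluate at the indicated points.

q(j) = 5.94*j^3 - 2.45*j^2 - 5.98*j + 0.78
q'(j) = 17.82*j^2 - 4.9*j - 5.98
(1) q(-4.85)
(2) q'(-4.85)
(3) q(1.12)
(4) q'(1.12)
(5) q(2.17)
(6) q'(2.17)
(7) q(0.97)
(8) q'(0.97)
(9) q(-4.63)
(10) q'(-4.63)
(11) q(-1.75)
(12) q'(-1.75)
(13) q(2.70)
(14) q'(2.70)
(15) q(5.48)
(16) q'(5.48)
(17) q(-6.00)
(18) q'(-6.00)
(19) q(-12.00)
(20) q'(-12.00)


(1) = -705.51
(2) = 436.96
(3) = -0.65
(4) = 10.89
(5) = 36.96
(6) = 67.30
(7) = -1.90
(8) = 6.03
(9) = -613.61
(10) = 398.71
(11) = -28.09
(12) = 57.17
(13) = 83.69
(14) = 110.70
(15) = 871.96
(16) = 502.31
(17) = -1334.58
(18) = 664.94
(19) = -10544.58
(20) = 2618.90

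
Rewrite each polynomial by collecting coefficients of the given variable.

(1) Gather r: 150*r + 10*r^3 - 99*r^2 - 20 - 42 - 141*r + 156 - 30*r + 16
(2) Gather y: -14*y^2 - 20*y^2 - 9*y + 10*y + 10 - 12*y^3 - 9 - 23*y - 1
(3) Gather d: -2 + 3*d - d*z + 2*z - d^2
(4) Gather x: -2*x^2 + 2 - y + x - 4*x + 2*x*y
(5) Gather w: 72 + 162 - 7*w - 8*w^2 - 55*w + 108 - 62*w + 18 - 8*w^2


(1) = 10*r^3 - 99*r^2 - 21*r + 110
(2) = -12*y^3 - 34*y^2 - 22*y
(3) = -d^2 + d*(3 - z) + 2*z - 2
(4) = -2*x^2 + x*(2*y - 3) - y + 2
(5) = -16*w^2 - 124*w + 360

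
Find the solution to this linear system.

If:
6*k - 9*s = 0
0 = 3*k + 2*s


Then:
k = 0
s = 0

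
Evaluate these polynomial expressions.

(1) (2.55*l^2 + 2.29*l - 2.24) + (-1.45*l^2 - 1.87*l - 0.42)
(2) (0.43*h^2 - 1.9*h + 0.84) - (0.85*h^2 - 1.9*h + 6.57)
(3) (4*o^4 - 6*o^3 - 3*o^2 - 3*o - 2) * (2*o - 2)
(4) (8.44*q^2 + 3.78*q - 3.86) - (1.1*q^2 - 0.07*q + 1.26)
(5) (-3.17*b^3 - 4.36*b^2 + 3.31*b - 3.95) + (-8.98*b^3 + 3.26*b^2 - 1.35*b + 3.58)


(1) = 1.1*l^2 + 0.42*l - 2.66
(2) = -0.42*h^2 - 5.73
(3) = 8*o^5 - 20*o^4 + 6*o^3 + 2*o + 4
(4) = 7.34*q^2 + 3.85*q - 5.12
(5) = -12.15*b^3 - 1.1*b^2 + 1.96*b - 0.37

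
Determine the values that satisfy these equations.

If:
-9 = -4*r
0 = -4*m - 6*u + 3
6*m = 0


Then:
m = 0
r = 9/4
u = 1/2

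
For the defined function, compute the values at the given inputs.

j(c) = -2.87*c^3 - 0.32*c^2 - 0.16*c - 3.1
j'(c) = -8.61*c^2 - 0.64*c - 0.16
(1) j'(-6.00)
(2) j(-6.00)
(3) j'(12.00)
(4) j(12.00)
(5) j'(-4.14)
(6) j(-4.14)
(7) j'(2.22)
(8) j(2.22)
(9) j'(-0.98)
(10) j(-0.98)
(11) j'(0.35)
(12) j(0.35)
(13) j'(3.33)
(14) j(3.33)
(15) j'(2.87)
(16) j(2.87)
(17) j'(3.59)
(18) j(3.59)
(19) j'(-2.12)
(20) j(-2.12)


(1) = -306.28
(2) = 606.26
(3) = -1247.68
(4) = -5010.46
(5) = -145.08
(6) = 195.73
(7) = -44.01
(8) = -36.43
(9) = -7.80
(10) = -0.55
(11) = -1.44
(12) = -3.32
(13) = -97.77
(14) = -113.16
(15) = -72.92
(16) = -74.04
(17) = -113.42
(18) = -140.59
(19) = -37.50
(20) = 23.15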